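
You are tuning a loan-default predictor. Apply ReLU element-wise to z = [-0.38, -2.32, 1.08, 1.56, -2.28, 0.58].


ReLU(-0.38) = max(0, -0.38) = 0.0
ReLU(-2.32) = max(0, -2.32) = 0.0
ReLU(1.08) = max(0, 1.08) = 1.08
ReLU(1.56) = max(0, 1.56) = 1.56
ReLU(-2.28) = max(0, -2.28) = 0.0
ReLU(0.58) = max(0, 0.58) = 0.58
result = [0.0, 0.0, 1.08, 1.56, 0.0, 0.58]

[0.0, 0.0, 1.08, 1.56, 0.0, 0.58]


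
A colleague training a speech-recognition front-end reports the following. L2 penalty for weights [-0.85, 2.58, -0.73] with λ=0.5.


‖w‖₂² = (-0.85)² + (2.58)² + (-0.73)²
     = 0.7225 + 6.6564 + 0.5329
     = 7.9118
λ·‖w‖₂² = 0.5·7.9118 = 3.9559

3.9559


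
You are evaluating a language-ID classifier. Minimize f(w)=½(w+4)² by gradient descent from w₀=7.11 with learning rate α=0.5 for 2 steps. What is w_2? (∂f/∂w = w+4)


step 1: grad = 7.11+4 = 11.11; w = 7.11 - 0.5·(11.11) = 1.555
step 2: grad = 1.555+4 = 5.555; w = 1.555 - 0.5·(5.555) = -1.2225

-1.2225


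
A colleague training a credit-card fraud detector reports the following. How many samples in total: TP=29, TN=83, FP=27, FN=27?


Total = TP + TN + FP + FN
= 29 + 83 + 27 + 27
= 166
(Predicted positive: 56, predicted negative: 110)

166


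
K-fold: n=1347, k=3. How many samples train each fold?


Fold size = 1347/3 = 449
Training per fold = 1347 - 449 = 898

898


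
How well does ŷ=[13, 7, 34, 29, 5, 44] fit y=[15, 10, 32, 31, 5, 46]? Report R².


ȳ = 23.1667
SS_res = Σ(y-ŷ)² = 25
SS_tot = Σ(y-ȳ)² = 1230.83
R² = 1 - SS_res/SS_tot = 1 - 0.0203 = 0.9797

0.9797


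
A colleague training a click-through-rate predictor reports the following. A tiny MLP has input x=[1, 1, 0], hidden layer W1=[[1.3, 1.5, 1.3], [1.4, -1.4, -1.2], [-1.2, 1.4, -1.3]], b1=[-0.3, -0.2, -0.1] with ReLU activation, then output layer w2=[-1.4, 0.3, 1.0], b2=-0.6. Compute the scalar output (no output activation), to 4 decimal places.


z1[0] = (1.3)·(1) + (1.5)·(1) + (1.3)·(0) - 0.3 = 2.5
z1[1] = (1.4)·(1) + (-1.4)·(1) + (-1.2)·(0) - 0.2 = -0.2
z1[2] = (-1.2)·(1) + (1.4)·(1) + (-1.3)·(0) - 0.1 = 0.1
h = ReLU(z1) = [2.5, 0.0, 0.1]
output = (-1.4)·(2.5) + (0.3)·(0.0) + (1.0)·(0.1) - 0.6 = -4.0

-4.0


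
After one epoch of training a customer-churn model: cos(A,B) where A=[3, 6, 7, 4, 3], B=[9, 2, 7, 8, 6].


A·B = 3·9 + 6·2 + 7·7 + 4·8 + 3·6 = 138
‖A‖ = √119 = 10.9087, ‖B‖ = √234 = 15.2971
cos = 138/(√119·√234) = 138/√27846 = 0.827

0.827


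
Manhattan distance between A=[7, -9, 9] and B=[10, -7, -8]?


d = |7-10| + |-9+ 7| + |9+ 8|
  = 3 + 2 + 17
  = 22

22


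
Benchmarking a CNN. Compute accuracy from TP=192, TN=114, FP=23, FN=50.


Accuracy = (TP+TN)/(TP+TN+FP+FN)
= (192+114)/(379)
= 306/379 = 80.74%

80.74%


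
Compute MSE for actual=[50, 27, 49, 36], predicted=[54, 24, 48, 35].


Squared errors: (50-54)²=16, (27-24)²=9, (49-48)²=1, (36-35)²=1
Sum = 27
MSE = 27/4 = 27/4

27/4


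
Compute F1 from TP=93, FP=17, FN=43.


Precision = 93/110 = 0.8455
Recall = 93/136 = 0.6838
F1 = 2·P·R/(P+R) = 2·TP/(2·TP+FP+FN) = 186/(186+17+43) = 186/246 = 0.7561

0.7561


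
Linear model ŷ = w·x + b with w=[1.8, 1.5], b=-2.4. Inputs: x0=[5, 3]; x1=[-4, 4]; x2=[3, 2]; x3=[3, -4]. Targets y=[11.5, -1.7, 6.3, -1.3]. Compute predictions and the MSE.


ŷ0 = (1.8)·(5) + (1.5)·(3) - 2.4 = 11.1
ŷ1 = (1.8)·(-4) + (1.5)·(4) - 2.4 = -3.6
ŷ2 = (1.8)·(3) + (1.5)·(2) - 2.4 = 6.0
ŷ3 = (1.8)·(3) + (1.5)·(-4) - 2.4 = -3.0
errors² = [0.16, 3.61, 0.09, 2.89]
MSE = 6.7500/4 = 1.6875

1.6875


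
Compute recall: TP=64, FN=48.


Recall = TP/(TP+FN)
= 64/(64+48)
= 64/112 = 57.14%

57.14%


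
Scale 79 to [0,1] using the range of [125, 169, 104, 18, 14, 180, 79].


min=14, max=180
(79-14)/(180-14) = 65/166 = 0.3916

0.3916


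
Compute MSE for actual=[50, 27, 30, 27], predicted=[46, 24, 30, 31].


Squared errors: (50-46)²=16, (27-24)²=9, (30-30)²=0, (27-31)²=16
Sum = 41
MSE = 41/4 = 41/4

41/4


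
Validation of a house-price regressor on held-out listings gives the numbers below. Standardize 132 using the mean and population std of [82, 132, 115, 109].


μ = 109.5, σ = 17.9792
z = (132 - 109.5)/17.9792 = 1.2514

1.2514


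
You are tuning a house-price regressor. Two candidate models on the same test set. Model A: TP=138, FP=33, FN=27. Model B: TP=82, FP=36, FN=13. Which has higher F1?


Model A: P=138/171=0.807, R=138/165=0.8364, F1=2PR/(P+R)=2TP/(2TP+FP+FN)=276/336=0.8214
Model B: P=82/118=0.6949, R=82/95=0.8632, F1=2PR/(P+R)=2TP/(2TP+FP+FN)=164/213=0.77
0.8214 > 0.77 → Model A

Model A


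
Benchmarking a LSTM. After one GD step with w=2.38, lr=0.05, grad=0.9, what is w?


w_new = w - α·∇
= 2.38 - 0.05·0.9
= 2.38 - 0.045
= 2.335

2.335


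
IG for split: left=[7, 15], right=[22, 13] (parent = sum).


Parent = [29, 28], H_parent = 0.9998
H_left = 0.9024 (n=22), H_right = 0.9518 (n=35)
H_children = (22/57)·0.9024 + (35/57)·0.9518 = 0.9327
IG = 0.9998 - 0.9327 = 0.0671

0.0671


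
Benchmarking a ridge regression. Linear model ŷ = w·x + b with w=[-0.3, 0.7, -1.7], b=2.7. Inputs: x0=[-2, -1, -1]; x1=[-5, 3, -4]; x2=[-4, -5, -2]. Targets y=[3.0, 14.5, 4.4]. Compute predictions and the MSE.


ŷ0 = (-0.3)·(-2) + (0.7)·(-1) + (-1.7)·(-1) + 2.7 = 4.3
ŷ1 = (-0.3)·(-5) + (0.7)·(3) + (-1.7)·(-4) + 2.7 = 13.1
ŷ2 = (-0.3)·(-4) + (0.7)·(-5) + (-1.7)·(-2) + 2.7 = 3.8
errors² = [1.69, 1.96, 0.36]
MSE = 4.0100/3 = 1.3367

1.3367


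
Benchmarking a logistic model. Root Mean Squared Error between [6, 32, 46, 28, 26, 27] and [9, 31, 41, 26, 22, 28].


MSE = 56/6 = 9.3333
RMSE = √(56/6) = 3.0551

3.0551


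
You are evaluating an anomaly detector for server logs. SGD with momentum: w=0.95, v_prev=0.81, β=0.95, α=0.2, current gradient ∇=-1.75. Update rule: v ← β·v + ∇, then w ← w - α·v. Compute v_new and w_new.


v_new = 0.95·0.81 - 1.75 = 0.7695 - 1.75 = -0.9805
w_new = 0.95 - 0.2·-0.9805 = 0.95 + 0.1961 = 1.1461

v_new=-0.9805, w_new=1.1461


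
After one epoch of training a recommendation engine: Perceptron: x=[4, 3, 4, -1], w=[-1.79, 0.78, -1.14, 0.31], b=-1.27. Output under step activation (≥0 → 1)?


z = (4)·(-1.79) + (3)·(0.78) + (4)·(-1.14) + (-1)·(0.31) - 1.27
  = -10.96
step(z) = 0 (z<0)

0


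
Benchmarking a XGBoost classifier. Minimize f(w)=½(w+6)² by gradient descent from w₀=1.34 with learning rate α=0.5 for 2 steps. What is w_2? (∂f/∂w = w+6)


step 1: grad = 1.34+6 = 7.34; w = 1.34 - 0.5·(7.34) = -2.33
step 2: grad = -2.33+6 = 3.67; w = -2.33 - 0.5·(3.67) = -4.165

-4.165


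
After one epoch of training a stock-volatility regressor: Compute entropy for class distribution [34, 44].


Probabilities: [34/78, 44/78] ≈ [0.4359, 0.5641]
H = -((34/78)·log₂(34/78) + (44/78)·log₂(44/78))
  = 0.9881 bits

0.9881 bits


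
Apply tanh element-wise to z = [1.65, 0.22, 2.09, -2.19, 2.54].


tanh(1.65) = 0.9289
tanh(0.22) = 0.2165
tanh(2.09) = 0.9699
tanh(-2.19) = -0.9753
tanh(2.54) = 0.9876
result = [0.9289, 0.2165, 0.9699, -0.9753, 0.9876]

[0.9289, 0.2165, 0.9699, -0.9753, 0.9876]


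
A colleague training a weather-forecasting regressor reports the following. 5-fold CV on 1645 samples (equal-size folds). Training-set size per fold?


Fold size = 1645/5 = 329
Training per fold = 1645 - 329 = 1316

1316


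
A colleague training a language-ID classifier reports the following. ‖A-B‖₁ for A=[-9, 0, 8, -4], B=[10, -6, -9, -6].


d = |-9-10| + |0+ 6| + |8+ 9| + |-4+ 6|
  = 19 + 6 + 17 + 2
  = 44

44


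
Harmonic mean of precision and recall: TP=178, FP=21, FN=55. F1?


Precision = 178/199 = 0.8945
Recall = 178/233 = 0.7639
F1 = 2·P·R/(P+R) = 2·TP/(2·TP+FP+FN) = 356/(356+21+55) = 356/432 = 0.8241

0.8241


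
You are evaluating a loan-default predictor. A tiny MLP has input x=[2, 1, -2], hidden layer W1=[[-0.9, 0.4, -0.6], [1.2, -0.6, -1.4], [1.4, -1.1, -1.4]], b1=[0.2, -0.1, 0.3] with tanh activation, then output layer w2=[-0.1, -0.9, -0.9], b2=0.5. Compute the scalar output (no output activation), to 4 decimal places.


z1[0] = (-0.9)·(2) + (0.4)·(1) + (-0.6)·(-2) + 0.2 = 0.0
z1[1] = (1.2)·(2) + (-0.6)·(1) + (-1.4)·(-2) - 0.1 = 4.5
z1[2] = (1.4)·(2) + (-1.1)·(1) + (-1.4)·(-2) + 0.3 = 4.8
h = tanh(z1) = [0.0, 0.9998, 0.9999]
output = (-0.1)·(0.0) + (-0.9)·(0.9998) + (-0.9)·(0.9999) + 0.5 = -1.2997

-1.2997


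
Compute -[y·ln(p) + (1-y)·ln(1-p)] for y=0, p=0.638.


BCE = -[y·ln(p) + (1-y)·ln(1-p)]
= -0 - 1·ln(1-0.638)
= -ln(0.362) = 1.0161

1.0161


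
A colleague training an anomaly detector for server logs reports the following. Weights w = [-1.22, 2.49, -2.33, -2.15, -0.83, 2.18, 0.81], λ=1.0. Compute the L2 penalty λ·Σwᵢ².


‖w‖₂² = (-1.22)² + (2.49)² + (-2.33)² + (-2.15)² + (-0.83)² + (2.18)² + (0.81)²
     = 1.4884 + 6.2001 + 5.4289 + 4.6225 + 0.6889 + 4.7524 + 0.6561
     = 23.8373
λ·‖w‖₂² = 1.0·23.8373 = 23.8373

23.8373


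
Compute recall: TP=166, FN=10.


Recall = TP/(TP+FN)
= 166/(166+10)
= 166/176 = 94.32%

94.32%


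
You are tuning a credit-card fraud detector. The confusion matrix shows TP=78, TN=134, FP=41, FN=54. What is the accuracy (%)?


Accuracy = (TP+TN)/(TP+TN+FP+FN)
= (78+134)/(307)
= 212/307 = 69.06%

69.06%


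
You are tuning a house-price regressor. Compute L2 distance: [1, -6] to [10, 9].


d = √((1-10)² + (-6-9)²)
  = √(81 + 225)
  = √306 = 17.4929

17.4929


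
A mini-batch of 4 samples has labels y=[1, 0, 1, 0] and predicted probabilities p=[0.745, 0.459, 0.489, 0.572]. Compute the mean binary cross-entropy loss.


L[0] = -ln(0.745) = 0.2944
L[1] = -ln(1-0.459) = -ln(0.541) = 0.6143
L[2] = -ln(0.489) = 0.7154
L[3] = -ln(1-0.572) = -ln(0.428) = 0.8486
mean = (0.2944 + 0.6143 + 0.7154 + 0.8486)/4 = 0.6182

0.6182


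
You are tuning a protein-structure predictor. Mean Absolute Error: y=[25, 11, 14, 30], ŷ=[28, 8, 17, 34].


Absolute errors: |25-28|=3, |11-8|=3, |14-17|=3, |30-34|=4
Sum = 13
MAE = 13/4 = 13/4

13/4


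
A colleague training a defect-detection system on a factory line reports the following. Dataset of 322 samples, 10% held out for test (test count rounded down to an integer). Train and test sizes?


Test = ⌊322·10/100⌋ = 32
Train = 322 - 32 = 290

Train: 290, Test: 32


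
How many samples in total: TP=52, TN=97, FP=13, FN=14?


Total = TP + TN + FP + FN
= 52 + 97 + 13 + 14
= 176
(Predicted positive: 65, predicted negative: 111)

176


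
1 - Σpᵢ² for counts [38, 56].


Probabilities: [38/94, 56/94] ≈ [0.4043, 0.5957]
Σpᵢ² = (1444 + 3136)/94² = 4580/8836
Gini = 1 - Σpᵢ² = 1 - 4580/8836 = 0.4817

0.4817


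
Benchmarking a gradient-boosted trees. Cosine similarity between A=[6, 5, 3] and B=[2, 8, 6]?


A·B = 6·2 + 5·8 + 3·6 = 70
‖A‖ = √70 = 8.3666, ‖B‖ = √104 = 10.198
cos = 70/(√70·√104) = 70/√7280 = 0.8204

0.8204


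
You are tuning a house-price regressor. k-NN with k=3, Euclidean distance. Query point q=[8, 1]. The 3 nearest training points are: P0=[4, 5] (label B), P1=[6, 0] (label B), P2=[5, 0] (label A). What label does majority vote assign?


d(q,P0) = 5.6569  (label B)
d(q,P1) = 2.2361  (label B)
d(q,P2) = 3.1623  (label A)
Votes: A=1, B=2
Majority → B

B


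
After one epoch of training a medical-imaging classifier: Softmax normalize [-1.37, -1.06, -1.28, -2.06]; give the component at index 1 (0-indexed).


Exponentials: e^-1.37=0.2541, e^-1.06=0.3465, e^-1.28=0.278, e^-2.06=0.1275
Sum = 1.0061
Softmax = [0.2526, 0.3444, 0.2764, 0.1267]
p[1] = 0.3465/1.0061 = 0.3444

0.3444


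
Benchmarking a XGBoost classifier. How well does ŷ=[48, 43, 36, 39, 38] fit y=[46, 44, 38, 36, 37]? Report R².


ȳ = 40.2
SS_res = Σ(y-ŷ)² = 19
SS_tot = Σ(y-ȳ)² = 80.8
R² = 1 - SS_res/SS_tot = 1 - 0.2351 = 0.7649

0.7649


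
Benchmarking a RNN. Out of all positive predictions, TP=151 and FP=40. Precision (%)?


Precision = TP/(TP+FP)
= 151/(151+40)
= 151/191 = 79.06%

79.06%


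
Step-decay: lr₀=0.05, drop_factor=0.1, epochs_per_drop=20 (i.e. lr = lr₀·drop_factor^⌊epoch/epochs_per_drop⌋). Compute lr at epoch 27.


n_drops = ⌊27/20⌋ = 1
lr = 0.05·0.1^1 = 0.05·0.1 = 0.005

0.005


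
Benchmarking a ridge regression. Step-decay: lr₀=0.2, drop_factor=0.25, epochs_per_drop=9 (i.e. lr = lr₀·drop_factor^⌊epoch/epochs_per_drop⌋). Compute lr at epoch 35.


n_drops = ⌊35/9⌋ = 3
lr = 0.2·0.25^3 = 0.2·0.015625 = 0.003125

0.003125


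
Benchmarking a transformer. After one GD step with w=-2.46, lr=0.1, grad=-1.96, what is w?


w_new = w - α·∇
= -2.46 - 0.1·-1.96
= -2.46 + 0.196
= -2.264

-2.264


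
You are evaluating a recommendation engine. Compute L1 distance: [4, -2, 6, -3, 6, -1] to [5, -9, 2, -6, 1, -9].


d = |4-5| + |-2+ 9| + |6-2| + |-3+ 6| + |6-1| + |-1+ 9|
  = 1 + 7 + 4 + 3 + 5 + 8
  = 28

28


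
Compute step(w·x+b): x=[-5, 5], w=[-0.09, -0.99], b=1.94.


z = (-5)·(-0.09) + (5)·(-0.99) + 1.94
  = -2.56
step(z) = 0 (z<0)

0


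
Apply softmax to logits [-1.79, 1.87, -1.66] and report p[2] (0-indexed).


Exponentials: e^-1.79=0.167, e^1.87=6.4883, e^-1.66=0.1901
Sum = 6.8454
Softmax = [0.0244, 0.9478, 0.0278]
p[2] = 0.1901/6.8454 = 0.0278

0.0278


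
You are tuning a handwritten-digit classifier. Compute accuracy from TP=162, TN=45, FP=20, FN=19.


Accuracy = (TP+TN)/(TP+TN+FP+FN)
= (162+45)/(246)
= 207/246 = 84.15%

84.15%


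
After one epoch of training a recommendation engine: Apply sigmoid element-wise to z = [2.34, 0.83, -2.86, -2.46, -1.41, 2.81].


σ(2.34) = 1/(1+e^-2.34) = 0.9121
σ(0.83) = 1/(1+e^-0.83) = 0.6964
σ(-2.86) = 1/(1+e^2.86) = 0.0542
σ(-2.46) = 1/(1+e^2.46) = 0.0787
σ(-1.41) = 1/(1+e^1.41) = 0.1962
σ(2.81) = 1/(1+e^-2.81) = 0.9432
result = [0.9121, 0.6964, 0.0542, 0.0787, 0.1962, 0.9432]

[0.9121, 0.6964, 0.0542, 0.0787, 0.1962, 0.9432]


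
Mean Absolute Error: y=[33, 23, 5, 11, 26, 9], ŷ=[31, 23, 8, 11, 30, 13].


Absolute errors: |33-31|=2, |23-23|=0, |5-8|=3, |11-11|=0, |26-30|=4, |9-13|=4
Sum = 13
MAE = 13/6 = 13/6

13/6


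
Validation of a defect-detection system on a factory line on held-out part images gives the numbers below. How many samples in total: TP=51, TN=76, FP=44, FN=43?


Total = TP + TN + FP + FN
= 51 + 76 + 44 + 43
= 214
(Predicted positive: 95, predicted negative: 119)

214


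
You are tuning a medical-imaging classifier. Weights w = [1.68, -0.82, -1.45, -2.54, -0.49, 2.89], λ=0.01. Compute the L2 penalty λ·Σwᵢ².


‖w‖₂² = (1.68)² + (-0.82)² + (-1.45)² + (-2.54)² + (-0.49)² + (2.89)²
     = 2.8224 + 0.6724 + 2.1025 + 6.4516 + 0.2401 + 8.3521
     = 20.6411
λ·‖w‖₂² = 0.01·20.6411 = 0.206411

0.206411


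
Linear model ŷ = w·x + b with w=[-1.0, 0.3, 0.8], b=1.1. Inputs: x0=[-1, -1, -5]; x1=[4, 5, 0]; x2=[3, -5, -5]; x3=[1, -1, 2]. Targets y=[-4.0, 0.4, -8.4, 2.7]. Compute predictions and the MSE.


ŷ0 = (-1.0)·(-1) + (0.3)·(-1) + (0.8)·(-5) + 1.1 = -2.2
ŷ1 = (-1.0)·(4) + (0.3)·(5) + (0.8)·(0) + 1.1 = -1.4
ŷ2 = (-1.0)·(3) + (0.3)·(-5) + (0.8)·(-5) + 1.1 = -7.4
ŷ3 = (-1.0)·(1) + (0.3)·(-1) + (0.8)·(2) + 1.1 = 1.4
errors² = [3.24, 3.24, 1.0, 1.69]
MSE = 9.1700/4 = 2.2925

2.2925


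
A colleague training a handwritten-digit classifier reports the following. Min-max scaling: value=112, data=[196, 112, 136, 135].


min=112, max=196
(112-112)/(196-112) = 0/84 = 0.0

0.0


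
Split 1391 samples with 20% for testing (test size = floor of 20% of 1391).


Test = ⌊1391·20/100⌋ = 278
Train = 1391 - 278 = 1113

Train: 1113, Test: 278


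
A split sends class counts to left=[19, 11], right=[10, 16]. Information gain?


Parent = [29, 27], H_parent = 0.9991
H_left = 0.9481 (n=30), H_right = 0.9612 (n=26)
H_children = (30/56)·0.9481 + (26/56)·0.9612 = 0.9542
IG = 0.9991 - 0.9542 = 0.0449

0.0449


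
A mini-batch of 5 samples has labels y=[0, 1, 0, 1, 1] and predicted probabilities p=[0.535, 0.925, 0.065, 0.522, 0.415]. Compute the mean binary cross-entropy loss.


L[0] = -ln(1-0.535) = -ln(0.465) = 0.7657
L[1] = -ln(0.925) = 0.078
L[2] = -ln(1-0.065) = -ln(0.935) = 0.0672
L[3] = -ln(0.522) = 0.6501
L[4] = -ln(0.415) = 0.8795
mean = (0.7657 + 0.078 + 0.0672 + 0.6501 + 0.8795)/5 = 0.4881

0.4881


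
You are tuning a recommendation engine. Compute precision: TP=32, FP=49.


Precision = TP/(TP+FP)
= 32/(32+49)
= 32/81 = 39.51%

39.51%


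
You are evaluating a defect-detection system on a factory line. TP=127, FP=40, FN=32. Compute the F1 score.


Precision = 127/167 = 0.7605
Recall = 127/159 = 0.7987
F1 = 2·P·R/(P+R) = 2·TP/(2·TP+FP+FN) = 254/(254+40+32) = 254/326 = 0.7791

0.7791


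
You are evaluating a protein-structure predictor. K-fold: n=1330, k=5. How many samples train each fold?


Fold size = 1330/5 = 266
Training per fold = 1330 - 266 = 1064

1064


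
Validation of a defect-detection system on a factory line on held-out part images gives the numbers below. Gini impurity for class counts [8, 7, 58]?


Probabilities: [8/73, 7/73, 58/73] ≈ [0.1096, 0.0959, 0.7945]
Σpᵢ² = (64 + 49 + 3364)/73² = 3477/5329
Gini = 1 - Σpᵢ² = 1 - 3477/5329 = 0.3475

0.3475


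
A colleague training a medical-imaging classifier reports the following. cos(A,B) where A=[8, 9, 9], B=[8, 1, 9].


A·B = 8·8 + 9·1 + 9·9 = 154
‖A‖ = √226 = 15.0333, ‖B‖ = √146 = 12.083
cos = 154/(√226·√146) = 154/√32996 = 0.8478

0.8478


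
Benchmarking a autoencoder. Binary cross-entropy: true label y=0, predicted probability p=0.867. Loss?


BCE = -[y·ln(p) + (1-y)·ln(1-p)]
= -0 - 1·ln(1-0.867)
= -ln(0.133) = 2.0174

2.0174


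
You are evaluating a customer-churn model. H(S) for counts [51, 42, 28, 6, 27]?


Probabilities: [51/154, 42/154, 28/154, 6/154, 27/154] ≈ [0.3312, 0.2727, 0.1818, 0.039, 0.1753]
H = -((51/154)·log₂(51/154) + (42/154)·log₂(42/154) + (28/154)·log₂(28/154) + (6/154)·log₂(6/154) + (27/154)·log₂(27/154))
  = 2.1092 bits

2.1092 bits


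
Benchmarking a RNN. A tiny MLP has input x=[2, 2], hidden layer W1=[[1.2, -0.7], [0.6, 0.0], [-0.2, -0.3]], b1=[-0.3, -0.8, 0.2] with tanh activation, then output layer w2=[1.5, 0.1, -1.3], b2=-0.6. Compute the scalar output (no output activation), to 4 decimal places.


z1[0] = (1.2)·(2) + (-0.7)·(2) - 0.3 = 0.7
z1[1] = (0.6)·(2) + (0.0)·(2) - 0.8 = 0.4
z1[2] = (-0.2)·(2) + (-0.3)·(2) + 0.2 = -0.8
h = tanh(z1) = [0.6044, 0.3799, -0.664]
output = (1.5)·(0.6044) + (0.1)·(0.3799) + (-1.3)·(-0.664) - 0.6 = 1.2078

1.2078


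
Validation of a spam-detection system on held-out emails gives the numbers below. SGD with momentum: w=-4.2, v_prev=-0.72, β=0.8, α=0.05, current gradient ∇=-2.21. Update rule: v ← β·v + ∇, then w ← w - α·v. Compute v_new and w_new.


v_new = 0.8·-0.72 - 2.21 = -0.576 - 2.21 = -2.786
w_new = -4.2 - 0.05·-2.786 = -4.2 + 0.1393 = -4.0607

v_new=-2.786, w_new=-4.0607


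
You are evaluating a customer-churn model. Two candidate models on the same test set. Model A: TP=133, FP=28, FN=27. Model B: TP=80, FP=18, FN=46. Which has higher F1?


Model A: P=133/161=0.8261, R=133/160=0.8313, F1=2PR/(P+R)=2TP/(2TP+FP+FN)=266/321=0.8287
Model B: P=80/98=0.8163, R=80/126=0.6349, F1=2PR/(P+R)=2TP/(2TP+FP+FN)=160/224=0.7143
0.8287 > 0.7143 → Model A

Model A


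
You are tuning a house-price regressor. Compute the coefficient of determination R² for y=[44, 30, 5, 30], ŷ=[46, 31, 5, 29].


ȳ = 27.25
SS_res = Σ(y-ŷ)² = 6
SS_tot = Σ(y-ȳ)² = 790.75
R² = 1 - SS_res/SS_tot = 1 - 0.0076 = 0.9924

0.9924


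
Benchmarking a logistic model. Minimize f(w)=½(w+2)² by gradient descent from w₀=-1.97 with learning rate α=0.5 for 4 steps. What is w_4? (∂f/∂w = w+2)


step 1: grad = -1.97+2 = 0.03; w = -1.97 - 0.5·(0.03) = -1.985
step 2: grad = -1.985+2 = 0.015; w = -1.985 - 0.5·(0.015) = -1.9925
step 3: grad = -1.9925+2 = 0.0075; w = -1.9925 - 0.5·(0.0075) = -1.99625
step 4: grad = -1.99625+2 = 0.00375; w = -1.99625 - 0.5·(0.00375) = -1.998125

-1.998125


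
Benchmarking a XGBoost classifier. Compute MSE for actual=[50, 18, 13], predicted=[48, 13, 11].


Squared errors: (50-48)²=4, (18-13)²=25, (13-11)²=4
Sum = 33
MSE = 33/3 = 11

11


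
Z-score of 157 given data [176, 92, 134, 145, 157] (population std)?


μ = 140.8, σ = 28.0956
z = (157 - 140.8)/28.0956 = 0.5766

0.5766


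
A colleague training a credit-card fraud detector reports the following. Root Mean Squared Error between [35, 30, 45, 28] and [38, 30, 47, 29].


MSE = 14/4 = 3.5
RMSE = √(14/4) = 1.8708

1.8708


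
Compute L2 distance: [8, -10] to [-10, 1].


d = √((8+ 10)² + (-10-1)²)
  = √(324 + 121)
  = √445 = 21.095

21.095


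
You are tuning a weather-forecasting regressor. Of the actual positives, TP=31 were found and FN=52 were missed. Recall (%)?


Recall = TP/(TP+FN)
= 31/(31+52)
= 31/83 = 37.35%

37.35%


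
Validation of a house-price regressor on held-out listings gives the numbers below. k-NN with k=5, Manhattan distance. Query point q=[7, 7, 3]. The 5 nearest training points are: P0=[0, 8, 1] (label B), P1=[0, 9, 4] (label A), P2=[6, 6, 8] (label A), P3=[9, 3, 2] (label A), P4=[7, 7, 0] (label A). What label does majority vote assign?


d(q,P0) = 10  (label B)
d(q,P1) = 10  (label A)
d(q,P2) = 7  (label A)
d(q,P3) = 7  (label A)
d(q,P4) = 3  (label A)
Votes: A=4, B=1
Majority → A

A


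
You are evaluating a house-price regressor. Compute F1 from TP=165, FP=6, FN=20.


Precision = 165/171 = 0.9649
Recall = 165/185 = 0.8919
F1 = 2·P·R/(P+R) = 2·TP/(2·TP+FP+FN) = 330/(330+6+20) = 330/356 = 0.927

0.927


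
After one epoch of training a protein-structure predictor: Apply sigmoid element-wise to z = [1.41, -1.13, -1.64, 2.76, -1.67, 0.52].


σ(1.41) = 1/(1+e^-1.41) = 0.8038
σ(-1.13) = 1/(1+e^1.13) = 0.2442
σ(-1.64) = 1/(1+e^1.64) = 0.1625
σ(2.76) = 1/(1+e^-2.76) = 0.9405
σ(-1.67) = 1/(1+e^1.67) = 0.1584
σ(0.52) = 1/(1+e^-0.52) = 0.6271
result = [0.8038, 0.2442, 0.1625, 0.9405, 0.1584, 0.6271]

[0.8038, 0.2442, 0.1625, 0.9405, 0.1584, 0.6271]


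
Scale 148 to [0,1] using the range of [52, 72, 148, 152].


min=52, max=152
(148-52)/(152-52) = 96/100 = 0.96

0.96


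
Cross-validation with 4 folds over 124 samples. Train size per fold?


Fold size = 124/4 = 31
Training per fold = 124 - 31 = 93

93


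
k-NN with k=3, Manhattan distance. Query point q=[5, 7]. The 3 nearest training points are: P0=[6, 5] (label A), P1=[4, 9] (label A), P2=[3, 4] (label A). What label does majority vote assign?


d(q,P0) = 3  (label A)
d(q,P1) = 3  (label A)
d(q,P2) = 5  (label A)
Votes: A=3, B=0
Majority → A

A


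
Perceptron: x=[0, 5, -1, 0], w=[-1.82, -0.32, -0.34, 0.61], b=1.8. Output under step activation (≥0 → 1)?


z = (0)·(-1.82) + (5)·(-0.32) + (-1)·(-0.34) + (0)·(0.61) + 1.8
  = 0.54
step(z) = 1 (z≥0)

1


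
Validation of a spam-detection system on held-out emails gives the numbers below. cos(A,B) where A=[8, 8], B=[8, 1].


A·B = 8·8 + 8·1 = 72
‖A‖ = √128 = 11.3137, ‖B‖ = √65 = 8.0623
cos = 72/(√128·√65) = 72/√8320 = 0.7894

0.7894


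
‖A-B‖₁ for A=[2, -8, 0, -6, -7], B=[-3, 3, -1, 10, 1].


d = |2+ 3| + |-8-3| + |0+ 1| + |-6-10| + |-7-1|
  = 5 + 11 + 1 + 16 + 8
  = 41

41


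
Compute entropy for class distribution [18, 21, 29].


Probabilities: [18/68, 21/68, 29/68] ≈ [0.2647, 0.3088, 0.4265]
H = -((18/68)·log₂(18/68) + (21/68)·log₂(21/68) + (29/68)·log₂(29/68))
  = 1.5554 bits

1.5554 bits


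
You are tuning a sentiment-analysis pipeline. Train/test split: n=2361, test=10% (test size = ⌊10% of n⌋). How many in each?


Test = ⌊2361·10/100⌋ = 236
Train = 2361 - 236 = 2125

Train: 2125, Test: 236


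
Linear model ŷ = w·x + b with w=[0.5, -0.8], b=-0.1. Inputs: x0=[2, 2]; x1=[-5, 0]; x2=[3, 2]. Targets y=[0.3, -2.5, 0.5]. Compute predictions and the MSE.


ŷ0 = (0.5)·(2) + (-0.8)·(2) - 0.1 = -0.7
ŷ1 = (0.5)·(-5) + (-0.8)·(0) - 0.1 = -2.6
ŷ2 = (0.5)·(3) + (-0.8)·(2) - 0.1 = -0.2
errors² = [1.0, 0.01, 0.49]
MSE = 1.5000/3 = 0.5

0.5


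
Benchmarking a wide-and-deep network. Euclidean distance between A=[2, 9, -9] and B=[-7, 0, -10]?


d = √((2+ 7)² + (9-0)² + (-9+ 10)²)
  = √(81 + 81 + 1)
  = √163 = 12.7671

12.7671


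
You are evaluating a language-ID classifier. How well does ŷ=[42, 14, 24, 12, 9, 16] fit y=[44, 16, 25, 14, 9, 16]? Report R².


ȳ = 20.6667
SS_res = Σ(y-ŷ)² = 13
SS_tot = Σ(y-ȳ)² = 787.33
R² = 1 - SS_res/SS_tot = 1 - 0.0165 = 0.9835

0.9835


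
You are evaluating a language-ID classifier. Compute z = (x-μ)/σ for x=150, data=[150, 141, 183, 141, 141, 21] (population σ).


μ = 129.5, σ = 50.7469
z = (150 - 129.5)/50.7469 = 0.404

0.404


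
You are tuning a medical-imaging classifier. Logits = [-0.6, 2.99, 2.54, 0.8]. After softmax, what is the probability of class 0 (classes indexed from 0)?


Exponentials: e^-0.6=0.5488, e^2.99=19.8857, e^2.54=12.6797, e^0.8=2.2255
Sum = 35.3397
Softmax = [0.0155, 0.5627, 0.3588, 0.063]
p[0] = 0.5488/35.3397 = 0.0155

0.0155


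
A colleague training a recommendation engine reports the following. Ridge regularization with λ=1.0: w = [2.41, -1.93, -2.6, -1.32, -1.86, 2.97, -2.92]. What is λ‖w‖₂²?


‖w‖₂² = (2.41)² + (-1.93)² + (-2.6)² + (-1.32)² + (-1.86)² + (2.97)² + (-2.92)²
     = 5.8081 + 3.7249 + 6.76 + 1.7424 + 3.4596 + 8.8209 + 8.5264
     = 38.8423
λ·‖w‖₂² = 1.0·38.8423 = 38.8423

38.8423


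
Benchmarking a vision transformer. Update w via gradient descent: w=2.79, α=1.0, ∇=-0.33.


w_new = w - α·∇
= 2.79 - 1.0·-0.33
= 2.79 + 0.33
= 3.12

3.12


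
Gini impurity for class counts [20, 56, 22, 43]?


Probabilities: [20/141, 56/141, 22/141, 43/141] ≈ [0.1418, 0.3972, 0.156, 0.305]
Σpᵢ² = (400 + 3136 + 484 + 1849)/141² = 5869/19881
Gini = 1 - Σpᵢ² = 1 - 5869/19881 = 0.7048

0.7048


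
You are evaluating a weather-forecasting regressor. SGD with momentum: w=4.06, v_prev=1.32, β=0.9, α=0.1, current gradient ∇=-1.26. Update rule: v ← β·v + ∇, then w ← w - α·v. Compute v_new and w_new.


v_new = 0.9·1.32 - 1.26 = 1.188 - 1.26 = -0.072
w_new = 4.06 - 0.1·-0.072 = 4.06 + 0.0072 = 4.0672

v_new=-0.072, w_new=4.0672


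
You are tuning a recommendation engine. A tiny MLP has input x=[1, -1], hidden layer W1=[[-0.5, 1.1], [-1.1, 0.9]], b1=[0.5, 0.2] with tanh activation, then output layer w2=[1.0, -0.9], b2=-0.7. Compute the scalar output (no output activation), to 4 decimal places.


z1[0] = (-0.5)·(1) + (1.1)·(-1) + 0.5 = -1.1
z1[1] = (-1.1)·(1) + (0.9)·(-1) + 0.2 = -1.8
h = tanh(z1) = [-0.8005, -0.9468]
output = (1.0)·(-0.8005) + (-0.9)·(-0.9468) - 0.7 = -0.6484

-0.6484


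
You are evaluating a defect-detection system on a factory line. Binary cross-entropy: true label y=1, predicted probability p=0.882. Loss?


BCE = -[y·ln(p) + (1-y)·ln(1-p)]
= -1·ln(0.882) - 0
= -ln(0.882) = 0.1256

0.1256


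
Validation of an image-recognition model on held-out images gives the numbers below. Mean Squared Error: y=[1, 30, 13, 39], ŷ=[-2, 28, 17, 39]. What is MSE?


Squared errors: (1+ 2)²=9, (30-28)²=4, (13-17)²=16, (39-39)²=0
Sum = 29
MSE = 29/4 = 29/4

29/4


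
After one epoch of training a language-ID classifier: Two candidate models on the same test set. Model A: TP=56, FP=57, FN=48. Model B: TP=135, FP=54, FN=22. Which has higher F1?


Model A: P=56/113=0.4956, R=56/104=0.5385, F1=2PR/(P+R)=2TP/(2TP+FP+FN)=112/217=0.5161
Model B: P=135/189=0.7143, R=135/157=0.8599, F1=2PR/(P+R)=2TP/(2TP+FP+FN)=270/346=0.7803
0.5161 < 0.7803 → Model B

Model B


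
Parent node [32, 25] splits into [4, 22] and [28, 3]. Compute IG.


Parent = [32, 25], H_parent = 0.9891
H_left = 0.6194 (n=26), H_right = 0.4587 (n=31)
H_children = (26/57)·0.6194 + (31/57)·0.4587 = 0.532
IG = 0.9891 - 0.532 = 0.4571

0.4571


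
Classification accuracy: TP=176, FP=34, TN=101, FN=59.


Accuracy = (TP+TN)/(TP+TN+FP+FN)
= (176+101)/(370)
= 277/370 = 74.86%

74.86%


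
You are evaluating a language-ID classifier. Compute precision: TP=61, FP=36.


Precision = TP/(TP+FP)
= 61/(61+36)
= 61/97 = 62.89%

62.89%


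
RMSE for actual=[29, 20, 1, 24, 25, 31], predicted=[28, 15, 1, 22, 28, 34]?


MSE = 48/6 = 8
RMSE = √(48/6) = 2.8284

2.8284


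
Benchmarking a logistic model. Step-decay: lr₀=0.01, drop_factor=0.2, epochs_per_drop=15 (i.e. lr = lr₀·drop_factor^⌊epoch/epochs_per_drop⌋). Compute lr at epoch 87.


n_drops = ⌊87/15⌋ = 5
lr = 0.01·0.2^5 = 0.01·0.00032 = 0.0000032

0.0000032


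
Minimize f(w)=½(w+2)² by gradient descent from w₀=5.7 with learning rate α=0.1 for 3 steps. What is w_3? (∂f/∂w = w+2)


step 1: grad = 5.7+2 = 7.7; w = 5.7 - 0.1·(7.7) = 4.93
step 2: grad = 4.93+2 = 6.93; w = 4.93 - 0.1·(6.93) = 4.237
step 3: grad = 4.237+2 = 6.237; w = 4.237 - 0.1·(6.237) = 3.6133

3.6133


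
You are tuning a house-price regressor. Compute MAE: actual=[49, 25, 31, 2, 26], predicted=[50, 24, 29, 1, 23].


Absolute errors: |49-50|=1, |25-24|=1, |31-29|=2, |2-1|=1, |26-23|=3
Sum = 8
MAE = 8/5 = 8/5

8/5


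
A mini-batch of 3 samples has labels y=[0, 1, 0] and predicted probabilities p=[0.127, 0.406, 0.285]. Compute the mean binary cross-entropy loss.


L[0] = -ln(1-0.127) = -ln(0.873) = 0.1358
L[1] = -ln(0.406) = 0.9014
L[2] = -ln(1-0.285) = -ln(0.715) = 0.3355
mean = (0.1358 + 0.9014 + 0.3355)/3 = 0.4576

0.4576


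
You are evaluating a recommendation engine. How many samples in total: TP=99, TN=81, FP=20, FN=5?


Total = TP + TN + FP + FN
= 99 + 81 + 20 + 5
= 205
(Predicted positive: 119, predicted negative: 86)

205


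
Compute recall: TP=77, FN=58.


Recall = TP/(TP+FN)
= 77/(77+58)
= 77/135 = 57.04%

57.04%


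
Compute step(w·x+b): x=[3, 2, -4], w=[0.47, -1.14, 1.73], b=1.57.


z = (3)·(0.47) + (2)·(-1.14) + (-4)·(1.73) + 1.57
  = -6.22
step(z) = 0 (z<0)

0


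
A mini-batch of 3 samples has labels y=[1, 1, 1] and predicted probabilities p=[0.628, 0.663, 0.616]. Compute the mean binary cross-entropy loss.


L[0] = -ln(0.628) = 0.4652
L[1] = -ln(0.663) = 0.411
L[2] = -ln(0.616) = 0.4845
mean = (0.4652 + 0.411 + 0.4845)/3 = 0.4536

0.4536


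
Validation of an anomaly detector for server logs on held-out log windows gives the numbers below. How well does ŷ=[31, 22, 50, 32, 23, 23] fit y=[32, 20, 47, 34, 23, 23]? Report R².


ȳ = 29.8333
SS_res = Σ(y-ŷ)² = 18
SS_tot = Σ(y-ȳ)² = 506.83
R² = 1 - SS_res/SS_tot = 1 - 0.0355 = 0.9645

0.9645


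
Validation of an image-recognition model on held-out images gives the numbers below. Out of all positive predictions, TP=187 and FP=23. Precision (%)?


Precision = TP/(TP+FP)
= 187/(187+23)
= 187/210 = 89.05%

89.05%


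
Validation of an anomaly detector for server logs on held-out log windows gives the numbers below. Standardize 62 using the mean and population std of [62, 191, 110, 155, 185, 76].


μ = 129.8333, σ = 50.5154
z = (62 - 129.8333)/50.5154 = -1.3428

-1.3428


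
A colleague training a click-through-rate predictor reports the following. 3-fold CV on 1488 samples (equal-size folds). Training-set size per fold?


Fold size = 1488/3 = 496
Training per fold = 1488 - 496 = 992

992


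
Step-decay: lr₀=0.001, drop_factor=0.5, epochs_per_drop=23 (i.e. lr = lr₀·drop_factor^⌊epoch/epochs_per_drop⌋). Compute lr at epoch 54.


n_drops = ⌊54/23⌋ = 2
lr = 0.001·0.5^2 = 0.001·0.25 = 0.00025

0.00025


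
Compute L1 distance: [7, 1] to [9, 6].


d = |7-9| + |1-6|
  = 2 + 5
  = 7

7


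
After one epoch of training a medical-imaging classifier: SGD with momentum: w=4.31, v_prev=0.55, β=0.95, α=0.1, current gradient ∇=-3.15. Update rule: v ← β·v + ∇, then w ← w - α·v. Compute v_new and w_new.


v_new = 0.95·0.55 - 3.15 = 0.5225 - 3.15 = -2.6275
w_new = 4.31 - 0.1·-2.6275 = 4.31 + 0.26275 = 4.57275

v_new=-2.6275, w_new=4.57275


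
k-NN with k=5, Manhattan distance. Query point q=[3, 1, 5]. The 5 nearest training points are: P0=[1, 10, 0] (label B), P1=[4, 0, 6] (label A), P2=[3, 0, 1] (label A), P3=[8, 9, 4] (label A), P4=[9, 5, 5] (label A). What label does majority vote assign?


d(q,P0) = 16  (label B)
d(q,P1) = 3  (label A)
d(q,P2) = 5  (label A)
d(q,P3) = 14  (label A)
d(q,P4) = 10  (label A)
Votes: A=4, B=1
Majority → A

A


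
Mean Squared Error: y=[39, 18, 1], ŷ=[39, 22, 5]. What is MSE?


Squared errors: (39-39)²=0, (18-22)²=16, (1-5)²=16
Sum = 32
MSE = 32/3 = 32/3

32/3


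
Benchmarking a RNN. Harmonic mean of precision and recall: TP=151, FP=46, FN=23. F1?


Precision = 151/197 = 0.7665
Recall = 151/174 = 0.8678
F1 = 2·P·R/(P+R) = 2·TP/(2·TP+FP+FN) = 302/(302+46+23) = 302/371 = 0.814

0.814


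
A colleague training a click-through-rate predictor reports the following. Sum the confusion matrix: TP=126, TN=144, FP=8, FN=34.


Total = TP + TN + FP + FN
= 126 + 144 + 8 + 34
= 312
(Predicted positive: 134, predicted negative: 178)

312


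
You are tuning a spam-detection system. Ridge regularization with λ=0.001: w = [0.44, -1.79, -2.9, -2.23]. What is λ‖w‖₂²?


‖w‖₂² = (0.44)² + (-1.79)² + (-2.9)² + (-2.23)²
     = 0.1936 + 3.2041 + 8.41 + 4.9729
     = 16.7806
λ·‖w‖₂² = 0.001·16.7806 = 0.016781

0.016781


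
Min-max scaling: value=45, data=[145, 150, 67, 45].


min=45, max=150
(45-45)/(150-45) = 0/105 = 0.0

0.0


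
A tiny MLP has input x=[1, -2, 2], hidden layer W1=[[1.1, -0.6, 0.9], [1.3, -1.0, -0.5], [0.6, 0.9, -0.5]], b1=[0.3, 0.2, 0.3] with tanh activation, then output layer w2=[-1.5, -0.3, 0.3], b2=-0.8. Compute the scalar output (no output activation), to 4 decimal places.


z1[0] = (1.1)·(1) + (-0.6)·(-2) + (0.9)·(2) + 0.3 = 4.4
z1[1] = (1.3)·(1) + (-1.0)·(-2) + (-0.5)·(2) + 0.2 = 2.5
z1[2] = (0.6)·(1) + (0.9)·(-2) + (-0.5)·(2) + 0.3 = -1.9
h = tanh(z1) = [0.9997, 0.9866, -0.9562]
output = (-1.5)·(0.9997) + (-0.3)·(0.9866) + (0.3)·(-0.9562) - 0.8 = -2.8824

-2.8824


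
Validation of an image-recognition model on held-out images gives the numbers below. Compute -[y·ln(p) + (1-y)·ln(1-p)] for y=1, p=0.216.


BCE = -[y·ln(p) + (1-y)·ln(1-p)]
= -1·ln(0.216) - 0
= -ln(0.216) = 1.5325

1.5325


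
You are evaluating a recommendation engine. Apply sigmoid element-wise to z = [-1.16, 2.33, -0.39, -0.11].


σ(-1.16) = 1/(1+e^1.16) = 0.2387
σ(2.33) = 1/(1+e^-2.33) = 0.9113
σ(-0.39) = 1/(1+e^0.39) = 0.4037
σ(-0.11) = 1/(1+e^0.11) = 0.4725
result = [0.2387, 0.9113, 0.4037, 0.4725]

[0.2387, 0.9113, 0.4037, 0.4725]


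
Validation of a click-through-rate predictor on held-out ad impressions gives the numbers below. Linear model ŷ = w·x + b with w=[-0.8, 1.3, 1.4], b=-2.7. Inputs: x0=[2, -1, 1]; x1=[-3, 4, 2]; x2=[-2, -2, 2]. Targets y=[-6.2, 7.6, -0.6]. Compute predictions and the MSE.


ŷ0 = (-0.8)·(2) + (1.3)·(-1) + (1.4)·(1) - 2.7 = -4.2
ŷ1 = (-0.8)·(-3) + (1.3)·(4) + (1.4)·(2) - 2.7 = 7.7
ŷ2 = (-0.8)·(-2) + (1.3)·(-2) + (1.4)·(2) - 2.7 = -0.9
errors² = [4.0, 0.01, 0.09]
MSE = 4.1000/3 = 1.3667

1.3667


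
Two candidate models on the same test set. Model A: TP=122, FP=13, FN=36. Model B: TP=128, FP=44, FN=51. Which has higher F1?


Model A: P=122/135=0.9037, R=122/158=0.7722, F1=2PR/(P+R)=2TP/(2TP+FP+FN)=244/293=0.8328
Model B: P=128/172=0.7442, R=128/179=0.7151, F1=2PR/(P+R)=2TP/(2TP+FP+FN)=256/351=0.7293
0.8328 > 0.7293 → Model A

Model A


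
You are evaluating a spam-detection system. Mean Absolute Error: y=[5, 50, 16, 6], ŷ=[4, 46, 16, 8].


Absolute errors: |5-4|=1, |50-46|=4, |16-16|=0, |6-8|=2
Sum = 7
MAE = 7/4 = 7/4

7/4


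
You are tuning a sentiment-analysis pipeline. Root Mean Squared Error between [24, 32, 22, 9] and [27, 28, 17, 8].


MSE = 51/4 = 12.75
RMSE = √(51/4) = 3.5707

3.5707


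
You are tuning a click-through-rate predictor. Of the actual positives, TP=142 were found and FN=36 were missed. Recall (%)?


Recall = TP/(TP+FN)
= 142/(142+36)
= 142/178 = 79.78%

79.78%


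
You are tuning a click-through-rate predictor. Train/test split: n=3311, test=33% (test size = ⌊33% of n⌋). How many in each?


Test = ⌊3311·33/100⌋ = 1092
Train = 3311 - 1092 = 2219

Train: 2219, Test: 1092


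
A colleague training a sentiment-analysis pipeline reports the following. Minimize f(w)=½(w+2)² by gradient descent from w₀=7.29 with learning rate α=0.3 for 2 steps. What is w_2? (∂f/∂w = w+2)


step 1: grad = 7.29+2 = 9.29; w = 7.29 - 0.3·(9.29) = 4.503
step 2: grad = 4.503+2 = 6.503; w = 4.503 - 0.3·(6.503) = 2.5521

2.5521


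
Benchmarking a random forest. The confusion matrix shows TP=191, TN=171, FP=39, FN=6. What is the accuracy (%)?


Accuracy = (TP+TN)/(TP+TN+FP+FN)
= (191+171)/(407)
= 362/407 = 88.94%

88.94%


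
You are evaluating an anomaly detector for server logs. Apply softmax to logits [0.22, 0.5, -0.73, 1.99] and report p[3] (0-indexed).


Exponentials: e^0.22=1.2461, e^0.5=1.6487, e^-0.73=0.4819, e^1.99=7.3155
Sum = 10.6922
Softmax = [0.1165, 0.1542, 0.0451, 0.6842]
p[3] = 7.3155/10.6922 = 0.6842

0.6842


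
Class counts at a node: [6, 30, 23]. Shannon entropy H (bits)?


Probabilities: [6/59, 30/59, 23/59] ≈ [0.1017, 0.5085, 0.3898]
H = -((6/59)·log₂(6/59) + (30/59)·log₂(30/59) + (23/59)·log₂(23/59))
  = 1.3613 bits

1.3613 bits


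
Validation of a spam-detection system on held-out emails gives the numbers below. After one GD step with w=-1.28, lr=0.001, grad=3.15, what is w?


w_new = w - α·∇
= -1.28 - 0.001·3.15
= -1.28 - 0.00315
= -1.28315

-1.28315


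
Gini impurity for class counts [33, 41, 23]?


Probabilities: [33/97, 41/97, 23/97] ≈ [0.3402, 0.4227, 0.2371]
Σpᵢ² = (1089 + 1681 + 529)/97² = 3299/9409
Gini = 1 - Σpᵢ² = 1 - 3299/9409 = 0.6494

0.6494


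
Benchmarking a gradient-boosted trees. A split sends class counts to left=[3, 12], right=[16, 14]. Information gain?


Parent = [19, 26], H_parent = 0.9825
H_left = 0.7219 (n=15), H_right = 0.9968 (n=30)
H_children = (15/45)·0.7219 + (30/45)·0.9968 = 0.9052
IG = 0.9825 - 0.9052 = 0.0773

0.0773


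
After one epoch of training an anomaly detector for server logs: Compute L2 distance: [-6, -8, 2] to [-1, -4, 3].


d = √((-6+ 1)² + (-8+ 4)² + (2-3)²)
  = √(25 + 16 + 1)
  = √42 = 6.4807

6.4807


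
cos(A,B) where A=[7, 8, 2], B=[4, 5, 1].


A·B = 7·4 + 8·5 + 2·1 = 70
‖A‖ = √117 = 10.8167, ‖B‖ = √42 = 6.4807
cos = 70/(√117·√42) = 70/√4914 = 0.9986

0.9986


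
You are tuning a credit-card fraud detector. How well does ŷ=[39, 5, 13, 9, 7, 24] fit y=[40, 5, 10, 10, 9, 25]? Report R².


ȳ = 16.5
SS_res = Σ(y-ŷ)² = 16
SS_tot = Σ(y-ȳ)² = 897.5
R² = 1 - SS_res/SS_tot = 1 - 0.0178 = 0.9822

0.9822


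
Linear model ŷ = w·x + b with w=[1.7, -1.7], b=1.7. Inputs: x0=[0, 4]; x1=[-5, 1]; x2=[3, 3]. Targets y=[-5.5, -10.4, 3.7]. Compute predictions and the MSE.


ŷ0 = (1.7)·(0) + (-1.7)·(4) + 1.7 = -5.1
ŷ1 = (1.7)·(-5) + (-1.7)·(1) + 1.7 = -8.5
ŷ2 = (1.7)·(3) + (-1.7)·(3) + 1.7 = 1.7
errors² = [0.16, 3.61, 4.0]
MSE = 7.7700/3 = 2.59

2.59


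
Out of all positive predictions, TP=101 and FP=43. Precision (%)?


Precision = TP/(TP+FP)
= 101/(101+43)
= 101/144 = 70.14%

70.14%


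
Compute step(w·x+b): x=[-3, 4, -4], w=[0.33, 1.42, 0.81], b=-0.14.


z = (-3)·(0.33) + (4)·(1.42) + (-4)·(0.81) - 0.14
  = 1.31
step(z) = 1 (z≥0)

1
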